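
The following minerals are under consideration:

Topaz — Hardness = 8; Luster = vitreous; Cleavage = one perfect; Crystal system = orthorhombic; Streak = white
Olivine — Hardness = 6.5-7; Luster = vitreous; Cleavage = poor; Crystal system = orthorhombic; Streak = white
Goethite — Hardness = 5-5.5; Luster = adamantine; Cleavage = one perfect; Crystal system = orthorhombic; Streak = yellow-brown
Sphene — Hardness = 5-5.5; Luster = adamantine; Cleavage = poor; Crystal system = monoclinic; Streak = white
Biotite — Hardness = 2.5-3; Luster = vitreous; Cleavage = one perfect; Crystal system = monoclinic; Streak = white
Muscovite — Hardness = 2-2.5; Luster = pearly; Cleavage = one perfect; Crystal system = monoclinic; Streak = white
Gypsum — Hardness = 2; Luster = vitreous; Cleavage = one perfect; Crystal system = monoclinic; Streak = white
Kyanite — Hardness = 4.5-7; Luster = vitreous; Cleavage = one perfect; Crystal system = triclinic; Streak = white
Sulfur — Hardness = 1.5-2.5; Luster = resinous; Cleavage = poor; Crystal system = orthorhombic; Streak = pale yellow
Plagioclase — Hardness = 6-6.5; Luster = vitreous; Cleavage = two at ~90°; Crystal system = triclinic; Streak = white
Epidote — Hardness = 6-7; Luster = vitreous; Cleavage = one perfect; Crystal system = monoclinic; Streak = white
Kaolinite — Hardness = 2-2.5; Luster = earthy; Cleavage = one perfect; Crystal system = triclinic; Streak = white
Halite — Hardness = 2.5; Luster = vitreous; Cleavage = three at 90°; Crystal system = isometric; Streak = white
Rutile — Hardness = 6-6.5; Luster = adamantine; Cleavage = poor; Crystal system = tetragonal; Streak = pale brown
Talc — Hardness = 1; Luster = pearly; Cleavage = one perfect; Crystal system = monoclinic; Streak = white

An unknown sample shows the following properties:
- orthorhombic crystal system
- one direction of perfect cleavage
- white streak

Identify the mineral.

Topaz

Orthorhombic crystal system — narrows the field to Topaz, Olivine, Goethite, Sulfur.
One direction of perfect cleavage rules out Olivine, Sulfur.
White streak eliminates Goethite.
Topaz is the sole remaining match.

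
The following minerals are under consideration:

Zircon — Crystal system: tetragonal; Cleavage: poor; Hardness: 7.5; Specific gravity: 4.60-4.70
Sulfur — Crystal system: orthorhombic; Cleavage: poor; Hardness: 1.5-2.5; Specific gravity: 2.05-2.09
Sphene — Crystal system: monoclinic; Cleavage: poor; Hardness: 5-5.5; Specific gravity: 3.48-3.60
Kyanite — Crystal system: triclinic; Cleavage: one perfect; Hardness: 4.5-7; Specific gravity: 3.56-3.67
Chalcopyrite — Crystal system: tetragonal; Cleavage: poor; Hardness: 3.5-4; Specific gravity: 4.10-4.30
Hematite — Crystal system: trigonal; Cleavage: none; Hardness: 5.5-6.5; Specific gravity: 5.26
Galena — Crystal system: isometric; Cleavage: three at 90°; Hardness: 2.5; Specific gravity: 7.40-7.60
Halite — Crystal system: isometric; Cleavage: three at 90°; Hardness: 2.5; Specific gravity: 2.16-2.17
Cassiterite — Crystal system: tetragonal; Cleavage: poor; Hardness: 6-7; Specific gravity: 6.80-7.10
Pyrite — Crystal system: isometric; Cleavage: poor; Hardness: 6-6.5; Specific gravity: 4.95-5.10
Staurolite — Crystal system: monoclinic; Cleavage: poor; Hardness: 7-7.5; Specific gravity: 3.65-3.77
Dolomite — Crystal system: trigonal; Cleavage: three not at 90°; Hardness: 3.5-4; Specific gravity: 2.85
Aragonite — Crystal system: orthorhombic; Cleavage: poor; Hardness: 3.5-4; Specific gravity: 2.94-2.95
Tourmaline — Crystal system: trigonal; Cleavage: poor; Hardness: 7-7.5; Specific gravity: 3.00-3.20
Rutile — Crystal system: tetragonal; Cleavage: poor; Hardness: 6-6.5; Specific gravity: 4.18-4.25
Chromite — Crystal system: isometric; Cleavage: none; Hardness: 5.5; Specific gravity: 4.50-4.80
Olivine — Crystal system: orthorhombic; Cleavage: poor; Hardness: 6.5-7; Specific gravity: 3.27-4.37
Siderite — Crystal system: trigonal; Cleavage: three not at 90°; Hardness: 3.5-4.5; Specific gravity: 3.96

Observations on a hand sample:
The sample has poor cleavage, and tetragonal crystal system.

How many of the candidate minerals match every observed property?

4

Poor cleavage: only Zircon, Sulfur, Sphene, Chalcopyrite, Cassiterite, Pyrite, Staurolite, Aragonite, Tourmaline, Rutile, Olivine remain.
Tetragonal crystal system: narrows the field to Zircon, Chalcopyrite, Cassiterite, Rutile.
The minerals that satisfy all observations are Cassiterite, Chalcopyrite, Rutile, Zircon.
That is 4 minerals.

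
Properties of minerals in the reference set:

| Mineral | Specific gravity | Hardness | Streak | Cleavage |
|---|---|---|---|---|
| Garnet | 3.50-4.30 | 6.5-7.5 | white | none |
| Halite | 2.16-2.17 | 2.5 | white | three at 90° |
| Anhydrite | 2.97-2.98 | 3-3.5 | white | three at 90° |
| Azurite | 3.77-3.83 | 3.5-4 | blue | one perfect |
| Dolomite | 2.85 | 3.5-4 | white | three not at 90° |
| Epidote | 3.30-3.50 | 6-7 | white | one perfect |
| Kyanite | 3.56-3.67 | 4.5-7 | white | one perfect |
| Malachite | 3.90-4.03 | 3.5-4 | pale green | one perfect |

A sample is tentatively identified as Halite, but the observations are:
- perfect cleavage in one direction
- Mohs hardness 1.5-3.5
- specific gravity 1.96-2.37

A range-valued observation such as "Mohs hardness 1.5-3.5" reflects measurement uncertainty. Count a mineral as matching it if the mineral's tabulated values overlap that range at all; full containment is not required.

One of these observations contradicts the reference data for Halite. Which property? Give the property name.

cleavage

Perfect cleavage in one direction: Halite has cleavage three at 90° — outside the reference range.
Mohs hardness 1.5-3.5: Halite has hardness 2.5 — agrees.
Specific gravity 1.96-2.37: Halite has SG 2.16-2.17 — agrees.
Everything matches except the cleavage.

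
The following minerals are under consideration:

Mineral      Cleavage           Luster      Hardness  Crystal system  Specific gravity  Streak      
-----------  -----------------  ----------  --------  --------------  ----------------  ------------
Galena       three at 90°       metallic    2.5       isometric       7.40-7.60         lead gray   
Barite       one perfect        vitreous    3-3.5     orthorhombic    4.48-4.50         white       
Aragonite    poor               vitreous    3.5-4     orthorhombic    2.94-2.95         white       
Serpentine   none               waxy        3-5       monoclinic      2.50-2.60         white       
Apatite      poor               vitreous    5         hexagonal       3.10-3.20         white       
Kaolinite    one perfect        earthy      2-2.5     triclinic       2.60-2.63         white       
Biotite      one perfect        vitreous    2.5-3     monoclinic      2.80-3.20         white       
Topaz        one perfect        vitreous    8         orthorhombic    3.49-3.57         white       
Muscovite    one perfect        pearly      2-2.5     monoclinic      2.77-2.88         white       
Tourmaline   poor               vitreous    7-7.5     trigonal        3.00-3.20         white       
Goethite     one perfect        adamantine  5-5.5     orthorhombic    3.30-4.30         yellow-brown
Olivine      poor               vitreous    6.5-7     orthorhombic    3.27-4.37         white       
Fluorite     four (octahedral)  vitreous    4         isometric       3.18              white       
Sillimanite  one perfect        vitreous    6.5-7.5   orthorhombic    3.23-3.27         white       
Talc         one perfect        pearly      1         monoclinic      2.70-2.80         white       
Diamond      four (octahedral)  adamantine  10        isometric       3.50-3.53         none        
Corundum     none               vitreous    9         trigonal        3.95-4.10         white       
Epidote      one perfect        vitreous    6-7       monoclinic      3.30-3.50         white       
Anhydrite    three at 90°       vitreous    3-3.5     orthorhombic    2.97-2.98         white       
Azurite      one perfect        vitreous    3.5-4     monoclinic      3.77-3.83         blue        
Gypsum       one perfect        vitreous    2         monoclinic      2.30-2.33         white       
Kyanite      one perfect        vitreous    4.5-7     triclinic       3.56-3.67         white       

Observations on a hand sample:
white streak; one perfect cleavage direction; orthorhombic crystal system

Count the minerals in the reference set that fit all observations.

3

White streak rules out Galena, Goethite, Diamond, Azurite.
One perfect cleavage direction — narrows the field to Barite, Kaolinite, Biotite, Topaz, Muscovite, Sillimanite, Talc, Epidote, Gypsum, Kyanite.
Orthorhombic crystal system — leaves Barite, Topaz, Sillimanite.
The minerals that satisfy all observations are Barite, Sillimanite, Topaz.
That is 3 minerals.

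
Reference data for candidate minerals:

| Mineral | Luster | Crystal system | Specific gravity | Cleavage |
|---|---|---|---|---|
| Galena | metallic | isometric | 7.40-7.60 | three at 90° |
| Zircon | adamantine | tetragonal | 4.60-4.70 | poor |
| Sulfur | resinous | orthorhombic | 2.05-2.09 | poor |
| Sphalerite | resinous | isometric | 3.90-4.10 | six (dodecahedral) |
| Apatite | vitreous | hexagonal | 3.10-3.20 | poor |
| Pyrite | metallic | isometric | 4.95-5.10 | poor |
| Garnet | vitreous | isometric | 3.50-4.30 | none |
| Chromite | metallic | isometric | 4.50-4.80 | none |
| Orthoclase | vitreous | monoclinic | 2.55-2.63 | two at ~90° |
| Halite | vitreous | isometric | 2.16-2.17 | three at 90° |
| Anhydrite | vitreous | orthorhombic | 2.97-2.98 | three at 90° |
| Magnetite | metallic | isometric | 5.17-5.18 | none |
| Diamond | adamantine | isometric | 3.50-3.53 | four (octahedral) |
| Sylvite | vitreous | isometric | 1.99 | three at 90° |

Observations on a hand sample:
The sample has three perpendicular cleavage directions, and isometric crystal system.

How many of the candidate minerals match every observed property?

Three perpendicular cleavage directions — only Galena, Halite, Anhydrite, Sylvite remain.
Isometric crystal system eliminates Anhydrite.
Remaining candidates: Galena, Halite, Sylvite.
That is 3 minerals.

3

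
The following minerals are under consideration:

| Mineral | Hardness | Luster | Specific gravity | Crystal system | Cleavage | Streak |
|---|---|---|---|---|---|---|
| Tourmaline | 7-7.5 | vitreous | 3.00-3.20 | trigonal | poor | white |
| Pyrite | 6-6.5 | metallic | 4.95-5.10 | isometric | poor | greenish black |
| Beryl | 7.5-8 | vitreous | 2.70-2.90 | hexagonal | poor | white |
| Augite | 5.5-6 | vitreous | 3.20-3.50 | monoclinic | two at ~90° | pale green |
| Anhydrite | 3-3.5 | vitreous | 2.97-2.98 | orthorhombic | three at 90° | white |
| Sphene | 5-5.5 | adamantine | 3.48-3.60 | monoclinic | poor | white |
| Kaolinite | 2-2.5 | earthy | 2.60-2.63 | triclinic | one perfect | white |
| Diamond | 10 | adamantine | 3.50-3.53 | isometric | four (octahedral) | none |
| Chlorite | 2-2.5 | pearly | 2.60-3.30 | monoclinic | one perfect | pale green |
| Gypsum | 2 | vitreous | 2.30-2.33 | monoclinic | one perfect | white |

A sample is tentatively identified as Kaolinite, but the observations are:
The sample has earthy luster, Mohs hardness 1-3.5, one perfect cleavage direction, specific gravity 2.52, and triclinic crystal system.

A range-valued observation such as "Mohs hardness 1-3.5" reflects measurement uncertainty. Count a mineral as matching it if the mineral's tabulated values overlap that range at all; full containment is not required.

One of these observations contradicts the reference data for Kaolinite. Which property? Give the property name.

Earthy luster: Kaolinite has earthy luster — agrees.
Mohs hardness 1-3.5: Kaolinite has hardness 2-2.5 — agrees.
One perfect cleavage direction: Kaolinite has cleavage one perfect — agrees.
Specific gravity 2.52: Kaolinite has SG 2.60-2.63 — inconsistent.
Triclinic crystal system: Kaolinite has triclinic system — agrees.
Only the specific gravity is inconsistent.

specific gravity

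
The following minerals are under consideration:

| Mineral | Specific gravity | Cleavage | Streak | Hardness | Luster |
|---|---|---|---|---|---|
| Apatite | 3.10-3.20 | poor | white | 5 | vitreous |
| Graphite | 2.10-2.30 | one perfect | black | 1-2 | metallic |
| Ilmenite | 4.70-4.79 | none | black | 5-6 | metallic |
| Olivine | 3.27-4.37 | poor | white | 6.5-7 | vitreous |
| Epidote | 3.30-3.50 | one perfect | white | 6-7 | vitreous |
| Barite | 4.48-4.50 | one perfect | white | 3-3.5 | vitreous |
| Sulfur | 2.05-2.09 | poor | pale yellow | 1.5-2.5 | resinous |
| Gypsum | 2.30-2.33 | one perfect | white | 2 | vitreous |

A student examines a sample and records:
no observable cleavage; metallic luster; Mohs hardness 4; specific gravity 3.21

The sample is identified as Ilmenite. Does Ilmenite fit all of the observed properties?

No

No observable cleavage — consistent with Ilmenite (cleavage none).
Metallic luster — consistent with Ilmenite (metallic luster).
Mohs hardness 4 — Ilmenite has hardness 5-6; which does not match.
Specific gravity 3.21 — Ilmenite has SG 4.70-4.79; which does not match.
2 of the observed properties are inconsistent with Ilmenite.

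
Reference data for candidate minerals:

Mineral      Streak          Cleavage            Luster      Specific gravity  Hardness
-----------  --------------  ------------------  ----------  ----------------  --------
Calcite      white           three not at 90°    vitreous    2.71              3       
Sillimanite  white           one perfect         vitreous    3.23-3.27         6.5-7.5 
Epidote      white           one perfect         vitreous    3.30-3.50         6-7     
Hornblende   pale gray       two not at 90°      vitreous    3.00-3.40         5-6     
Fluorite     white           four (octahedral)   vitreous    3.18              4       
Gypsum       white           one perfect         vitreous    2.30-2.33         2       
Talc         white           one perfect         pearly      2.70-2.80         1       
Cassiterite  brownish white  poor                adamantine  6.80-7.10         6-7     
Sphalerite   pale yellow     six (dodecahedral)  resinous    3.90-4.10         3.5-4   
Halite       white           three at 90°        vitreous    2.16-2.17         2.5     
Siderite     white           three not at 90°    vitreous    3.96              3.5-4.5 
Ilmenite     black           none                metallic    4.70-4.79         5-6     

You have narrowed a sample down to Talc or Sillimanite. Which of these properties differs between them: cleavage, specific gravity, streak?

Cleavage: both one perfect — identical.
Specific gravity: Talc 2.70-2.80, Sillimanite 3.23-3.27 — distinct.
Streak: both white — identical.
Only specific gravity differs between Talc and Sillimanite among the listed tests.

specific gravity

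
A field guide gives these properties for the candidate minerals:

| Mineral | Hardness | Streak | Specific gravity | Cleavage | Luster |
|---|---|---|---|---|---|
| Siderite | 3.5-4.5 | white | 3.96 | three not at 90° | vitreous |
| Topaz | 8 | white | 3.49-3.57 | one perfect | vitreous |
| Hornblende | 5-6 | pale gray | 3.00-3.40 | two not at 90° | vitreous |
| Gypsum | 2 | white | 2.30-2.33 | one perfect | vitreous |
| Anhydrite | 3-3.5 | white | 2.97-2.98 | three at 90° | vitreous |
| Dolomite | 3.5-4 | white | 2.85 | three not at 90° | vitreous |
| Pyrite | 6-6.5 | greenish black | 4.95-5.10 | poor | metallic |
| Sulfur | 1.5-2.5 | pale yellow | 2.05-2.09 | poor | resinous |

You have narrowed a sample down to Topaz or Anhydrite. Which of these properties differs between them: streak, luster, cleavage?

cleavage

Streak: both white — no difference.
Luster: both vitreous — no difference.
Cleavage: Topaz one perfect, Anhydrite three at 90° — these differ.
Of the listed properties, cleavage is the one that separates them.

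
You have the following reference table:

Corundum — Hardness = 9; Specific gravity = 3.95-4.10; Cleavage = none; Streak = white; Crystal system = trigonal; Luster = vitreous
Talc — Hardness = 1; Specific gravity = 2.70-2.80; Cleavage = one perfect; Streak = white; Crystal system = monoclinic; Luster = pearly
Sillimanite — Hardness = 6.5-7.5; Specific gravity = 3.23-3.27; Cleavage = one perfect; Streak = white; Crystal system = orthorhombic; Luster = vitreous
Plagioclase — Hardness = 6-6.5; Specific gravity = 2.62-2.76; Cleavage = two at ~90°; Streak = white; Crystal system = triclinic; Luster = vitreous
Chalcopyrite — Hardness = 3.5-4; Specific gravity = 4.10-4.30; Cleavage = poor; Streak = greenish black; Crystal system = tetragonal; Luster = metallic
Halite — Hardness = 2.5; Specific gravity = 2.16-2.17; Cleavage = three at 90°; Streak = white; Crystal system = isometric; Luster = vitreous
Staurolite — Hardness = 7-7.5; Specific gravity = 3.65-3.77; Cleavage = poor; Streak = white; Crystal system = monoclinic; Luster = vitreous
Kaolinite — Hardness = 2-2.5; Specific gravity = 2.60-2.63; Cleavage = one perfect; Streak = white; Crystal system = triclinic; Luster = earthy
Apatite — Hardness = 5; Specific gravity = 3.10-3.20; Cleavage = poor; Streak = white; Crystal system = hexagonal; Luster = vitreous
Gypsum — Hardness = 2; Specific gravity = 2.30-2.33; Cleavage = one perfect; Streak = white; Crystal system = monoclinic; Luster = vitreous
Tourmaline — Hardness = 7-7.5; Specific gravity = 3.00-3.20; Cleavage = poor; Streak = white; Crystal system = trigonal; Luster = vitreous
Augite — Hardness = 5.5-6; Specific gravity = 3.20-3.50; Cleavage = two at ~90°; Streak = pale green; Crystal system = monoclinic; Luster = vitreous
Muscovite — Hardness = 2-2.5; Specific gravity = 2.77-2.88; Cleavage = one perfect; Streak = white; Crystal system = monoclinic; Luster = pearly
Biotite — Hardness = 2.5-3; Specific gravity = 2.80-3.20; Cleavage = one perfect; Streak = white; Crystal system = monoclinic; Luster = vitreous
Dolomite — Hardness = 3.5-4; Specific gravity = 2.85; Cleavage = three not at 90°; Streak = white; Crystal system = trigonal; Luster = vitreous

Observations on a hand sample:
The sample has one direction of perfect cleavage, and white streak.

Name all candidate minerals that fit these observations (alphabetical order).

Biotite, Gypsum, Kaolinite, Muscovite, Sillimanite, Talc

One direction of perfect cleavage: narrows the field to Talc, Sillimanite, Kaolinite, Gypsum, Muscovite, Biotite.
White streak: no further eliminations.
The minerals that satisfy all observations are Biotite, Gypsum, Kaolinite, Muscovite, Sillimanite, Talc.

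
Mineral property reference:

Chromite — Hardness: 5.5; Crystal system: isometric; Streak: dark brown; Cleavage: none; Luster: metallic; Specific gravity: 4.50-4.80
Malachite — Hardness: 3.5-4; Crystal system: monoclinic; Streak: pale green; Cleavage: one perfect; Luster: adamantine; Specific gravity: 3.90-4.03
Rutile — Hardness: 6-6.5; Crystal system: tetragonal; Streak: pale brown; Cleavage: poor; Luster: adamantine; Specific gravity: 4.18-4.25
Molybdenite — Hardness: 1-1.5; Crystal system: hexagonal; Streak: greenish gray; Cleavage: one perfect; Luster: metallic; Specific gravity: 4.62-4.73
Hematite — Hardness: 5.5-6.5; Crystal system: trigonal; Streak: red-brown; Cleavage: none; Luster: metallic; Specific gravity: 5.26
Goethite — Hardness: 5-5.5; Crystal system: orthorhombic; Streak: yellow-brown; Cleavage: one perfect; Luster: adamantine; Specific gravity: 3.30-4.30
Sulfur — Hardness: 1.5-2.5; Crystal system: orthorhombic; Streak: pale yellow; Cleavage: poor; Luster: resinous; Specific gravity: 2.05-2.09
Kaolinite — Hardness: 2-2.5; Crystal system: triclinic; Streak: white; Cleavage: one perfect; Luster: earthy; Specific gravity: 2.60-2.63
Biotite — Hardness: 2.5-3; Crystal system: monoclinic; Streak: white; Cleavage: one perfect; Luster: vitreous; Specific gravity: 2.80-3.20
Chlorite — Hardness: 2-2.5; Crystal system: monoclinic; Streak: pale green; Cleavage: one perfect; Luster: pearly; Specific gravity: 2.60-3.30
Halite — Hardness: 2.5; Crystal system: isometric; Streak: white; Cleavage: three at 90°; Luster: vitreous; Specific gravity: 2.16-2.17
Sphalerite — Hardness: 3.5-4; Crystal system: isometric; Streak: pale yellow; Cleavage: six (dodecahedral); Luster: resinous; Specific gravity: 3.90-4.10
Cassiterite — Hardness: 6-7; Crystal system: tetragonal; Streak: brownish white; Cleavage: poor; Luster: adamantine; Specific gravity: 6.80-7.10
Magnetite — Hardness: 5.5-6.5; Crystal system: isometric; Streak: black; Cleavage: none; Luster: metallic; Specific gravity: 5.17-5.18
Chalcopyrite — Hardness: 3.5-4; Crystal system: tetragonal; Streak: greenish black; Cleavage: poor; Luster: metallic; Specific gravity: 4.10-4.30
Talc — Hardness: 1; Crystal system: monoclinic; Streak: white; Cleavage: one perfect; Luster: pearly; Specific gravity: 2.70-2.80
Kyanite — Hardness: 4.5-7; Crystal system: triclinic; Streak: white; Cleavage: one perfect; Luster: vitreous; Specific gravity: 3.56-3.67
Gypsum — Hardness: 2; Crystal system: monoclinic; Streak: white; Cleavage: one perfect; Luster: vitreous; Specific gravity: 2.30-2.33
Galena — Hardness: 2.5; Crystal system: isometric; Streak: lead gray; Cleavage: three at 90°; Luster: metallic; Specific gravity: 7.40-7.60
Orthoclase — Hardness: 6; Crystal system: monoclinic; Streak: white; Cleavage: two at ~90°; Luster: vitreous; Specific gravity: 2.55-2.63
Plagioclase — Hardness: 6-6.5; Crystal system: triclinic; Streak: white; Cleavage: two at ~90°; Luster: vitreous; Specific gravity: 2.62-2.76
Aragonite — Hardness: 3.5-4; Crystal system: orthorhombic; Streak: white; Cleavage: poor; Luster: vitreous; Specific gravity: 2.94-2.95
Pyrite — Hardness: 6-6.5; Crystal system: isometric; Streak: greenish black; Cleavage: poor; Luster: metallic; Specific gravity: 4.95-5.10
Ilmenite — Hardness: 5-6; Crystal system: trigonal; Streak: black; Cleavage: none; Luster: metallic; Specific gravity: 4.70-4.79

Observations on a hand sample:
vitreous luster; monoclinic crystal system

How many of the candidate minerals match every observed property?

Vitreous luster — only Biotite, Halite, Kyanite, Gypsum, Orthoclase, Plagioclase, Aragonite remain.
Monoclinic crystal system — only Biotite, Gypsum, Orthoclase remain.
Consistent with every observation: Biotite, Gypsum, Orthoclase.
That is 3 minerals.

3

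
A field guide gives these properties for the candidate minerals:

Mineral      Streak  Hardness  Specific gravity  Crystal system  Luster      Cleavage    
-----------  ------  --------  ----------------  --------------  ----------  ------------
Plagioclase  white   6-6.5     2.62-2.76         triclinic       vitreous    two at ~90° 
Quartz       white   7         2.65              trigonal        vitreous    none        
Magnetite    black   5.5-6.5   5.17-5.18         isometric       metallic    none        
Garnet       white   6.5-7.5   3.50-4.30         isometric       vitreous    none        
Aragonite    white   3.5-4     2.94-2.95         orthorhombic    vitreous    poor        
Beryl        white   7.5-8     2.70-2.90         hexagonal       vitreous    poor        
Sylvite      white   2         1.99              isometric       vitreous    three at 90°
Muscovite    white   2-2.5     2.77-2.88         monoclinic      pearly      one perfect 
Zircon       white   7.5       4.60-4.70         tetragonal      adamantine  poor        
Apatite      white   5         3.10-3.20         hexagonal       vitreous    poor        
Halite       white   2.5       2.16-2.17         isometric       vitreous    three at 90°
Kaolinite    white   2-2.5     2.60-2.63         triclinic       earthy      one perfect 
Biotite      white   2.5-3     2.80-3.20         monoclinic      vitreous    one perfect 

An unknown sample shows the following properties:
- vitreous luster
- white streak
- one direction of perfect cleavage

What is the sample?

Vitreous luster excludes Magnetite, Muscovite, Zircon, Kaolinite.
White streak — every remaining candidate is consistent.
One direction of perfect cleavage — only Biotite remains.
Biotite is the sole remaining match.

Biotite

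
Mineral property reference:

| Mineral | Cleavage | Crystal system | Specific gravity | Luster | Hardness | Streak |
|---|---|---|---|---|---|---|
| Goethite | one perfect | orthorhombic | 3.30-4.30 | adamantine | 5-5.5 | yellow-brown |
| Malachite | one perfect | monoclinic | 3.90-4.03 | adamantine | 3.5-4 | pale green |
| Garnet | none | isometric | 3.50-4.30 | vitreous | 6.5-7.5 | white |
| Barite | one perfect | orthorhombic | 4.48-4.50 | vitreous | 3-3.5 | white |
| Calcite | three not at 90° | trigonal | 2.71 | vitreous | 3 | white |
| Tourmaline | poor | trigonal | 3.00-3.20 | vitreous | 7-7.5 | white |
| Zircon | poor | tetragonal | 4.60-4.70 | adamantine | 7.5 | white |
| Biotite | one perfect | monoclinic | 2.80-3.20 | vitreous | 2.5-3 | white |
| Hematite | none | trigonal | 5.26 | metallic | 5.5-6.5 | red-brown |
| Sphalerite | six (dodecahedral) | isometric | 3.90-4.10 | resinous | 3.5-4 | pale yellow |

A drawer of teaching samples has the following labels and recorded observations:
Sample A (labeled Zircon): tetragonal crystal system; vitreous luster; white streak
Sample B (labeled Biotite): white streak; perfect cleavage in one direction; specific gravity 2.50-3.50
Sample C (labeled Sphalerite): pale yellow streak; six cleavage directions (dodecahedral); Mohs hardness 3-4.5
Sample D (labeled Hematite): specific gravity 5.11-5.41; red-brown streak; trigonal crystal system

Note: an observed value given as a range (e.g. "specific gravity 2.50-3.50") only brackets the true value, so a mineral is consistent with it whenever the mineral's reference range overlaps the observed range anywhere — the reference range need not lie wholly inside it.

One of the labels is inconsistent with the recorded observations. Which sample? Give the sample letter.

Sample A: vitreous luster is outside the reference for Zircon (adamantine luster) — mislabeled.
Sample B: nothing contradicts Biotite.
Sample C: nothing contradicts Sphalerite.
Sample D: nothing contradicts Hematite.
Only sample A is inconsistent with its label.

A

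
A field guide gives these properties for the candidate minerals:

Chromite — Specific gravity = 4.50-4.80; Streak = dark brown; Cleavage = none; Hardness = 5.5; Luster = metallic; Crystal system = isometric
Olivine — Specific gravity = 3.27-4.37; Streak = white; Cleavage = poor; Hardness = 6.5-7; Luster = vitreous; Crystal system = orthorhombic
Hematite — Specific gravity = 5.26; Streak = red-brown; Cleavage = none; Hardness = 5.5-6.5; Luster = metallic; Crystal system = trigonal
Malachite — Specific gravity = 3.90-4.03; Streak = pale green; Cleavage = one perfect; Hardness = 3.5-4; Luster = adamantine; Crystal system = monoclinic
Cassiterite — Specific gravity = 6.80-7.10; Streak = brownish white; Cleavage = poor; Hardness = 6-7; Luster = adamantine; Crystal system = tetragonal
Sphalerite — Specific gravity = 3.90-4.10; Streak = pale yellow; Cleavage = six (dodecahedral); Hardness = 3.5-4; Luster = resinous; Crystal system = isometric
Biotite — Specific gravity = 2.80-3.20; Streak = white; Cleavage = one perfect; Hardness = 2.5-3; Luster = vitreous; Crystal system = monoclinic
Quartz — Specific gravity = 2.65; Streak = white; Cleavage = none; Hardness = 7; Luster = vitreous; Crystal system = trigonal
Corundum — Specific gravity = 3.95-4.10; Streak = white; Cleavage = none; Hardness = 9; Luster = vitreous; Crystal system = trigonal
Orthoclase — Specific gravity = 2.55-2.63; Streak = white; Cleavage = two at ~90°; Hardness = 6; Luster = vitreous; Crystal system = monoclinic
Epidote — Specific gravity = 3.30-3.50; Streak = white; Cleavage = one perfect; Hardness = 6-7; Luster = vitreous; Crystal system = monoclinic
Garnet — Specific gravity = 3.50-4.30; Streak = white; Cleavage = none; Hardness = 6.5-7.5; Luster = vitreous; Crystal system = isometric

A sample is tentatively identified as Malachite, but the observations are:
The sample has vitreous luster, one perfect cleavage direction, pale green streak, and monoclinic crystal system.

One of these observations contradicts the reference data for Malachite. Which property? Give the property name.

luster

Vitreous luster: Malachite has adamantine luster — inconsistent.
One perfect cleavage direction: Malachite has cleavage one perfect — within range.
Pale green streak: Malachite has pale green streak — within range.
Monoclinic crystal system: Malachite has monoclinic system — within range.
Everything matches except the luster.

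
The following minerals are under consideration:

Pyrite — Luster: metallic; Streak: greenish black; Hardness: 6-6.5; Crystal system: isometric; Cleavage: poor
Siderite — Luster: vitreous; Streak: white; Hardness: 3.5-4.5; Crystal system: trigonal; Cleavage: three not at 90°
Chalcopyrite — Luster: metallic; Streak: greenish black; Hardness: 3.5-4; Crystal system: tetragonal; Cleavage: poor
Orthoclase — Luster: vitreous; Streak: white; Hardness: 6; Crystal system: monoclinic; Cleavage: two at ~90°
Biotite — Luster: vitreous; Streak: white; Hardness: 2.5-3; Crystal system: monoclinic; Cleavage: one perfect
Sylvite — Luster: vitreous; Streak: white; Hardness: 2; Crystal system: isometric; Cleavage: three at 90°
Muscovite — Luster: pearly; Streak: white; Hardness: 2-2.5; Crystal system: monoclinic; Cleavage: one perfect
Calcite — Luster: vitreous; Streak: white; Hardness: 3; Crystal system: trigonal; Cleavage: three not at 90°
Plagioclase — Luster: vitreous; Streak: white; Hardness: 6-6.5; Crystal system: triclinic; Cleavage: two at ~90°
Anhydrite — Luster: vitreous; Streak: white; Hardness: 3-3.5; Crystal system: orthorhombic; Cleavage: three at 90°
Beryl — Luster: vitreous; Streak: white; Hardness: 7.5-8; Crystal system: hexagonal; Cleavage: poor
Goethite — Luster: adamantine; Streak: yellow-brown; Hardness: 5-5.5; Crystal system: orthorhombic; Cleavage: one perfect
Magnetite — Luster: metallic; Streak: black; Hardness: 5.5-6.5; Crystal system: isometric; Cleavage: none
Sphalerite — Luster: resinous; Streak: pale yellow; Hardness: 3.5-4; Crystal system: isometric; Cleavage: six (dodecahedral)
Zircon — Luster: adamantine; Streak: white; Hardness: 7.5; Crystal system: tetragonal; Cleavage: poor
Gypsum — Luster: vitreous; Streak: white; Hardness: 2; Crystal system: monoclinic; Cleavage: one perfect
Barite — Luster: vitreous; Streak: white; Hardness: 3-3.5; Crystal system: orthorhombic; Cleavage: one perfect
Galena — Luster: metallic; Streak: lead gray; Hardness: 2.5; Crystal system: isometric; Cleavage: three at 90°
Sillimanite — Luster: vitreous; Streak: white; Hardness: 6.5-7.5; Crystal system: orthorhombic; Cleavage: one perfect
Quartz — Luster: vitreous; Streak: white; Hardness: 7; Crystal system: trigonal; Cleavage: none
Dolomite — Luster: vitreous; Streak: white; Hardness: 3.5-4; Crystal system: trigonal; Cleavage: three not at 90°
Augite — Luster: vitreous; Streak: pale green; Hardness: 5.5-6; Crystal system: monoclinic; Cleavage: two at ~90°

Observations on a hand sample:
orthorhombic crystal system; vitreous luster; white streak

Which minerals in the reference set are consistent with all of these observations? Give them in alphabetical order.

Orthorhombic crystal system: Anhydrite, Goethite, Barite, Sillimanite remain.
Vitreous luster excludes Goethite.
White streak: all remaining candidates fit.
The minerals that satisfy all observations are Anhydrite, Barite, Sillimanite.

Anhydrite, Barite, Sillimanite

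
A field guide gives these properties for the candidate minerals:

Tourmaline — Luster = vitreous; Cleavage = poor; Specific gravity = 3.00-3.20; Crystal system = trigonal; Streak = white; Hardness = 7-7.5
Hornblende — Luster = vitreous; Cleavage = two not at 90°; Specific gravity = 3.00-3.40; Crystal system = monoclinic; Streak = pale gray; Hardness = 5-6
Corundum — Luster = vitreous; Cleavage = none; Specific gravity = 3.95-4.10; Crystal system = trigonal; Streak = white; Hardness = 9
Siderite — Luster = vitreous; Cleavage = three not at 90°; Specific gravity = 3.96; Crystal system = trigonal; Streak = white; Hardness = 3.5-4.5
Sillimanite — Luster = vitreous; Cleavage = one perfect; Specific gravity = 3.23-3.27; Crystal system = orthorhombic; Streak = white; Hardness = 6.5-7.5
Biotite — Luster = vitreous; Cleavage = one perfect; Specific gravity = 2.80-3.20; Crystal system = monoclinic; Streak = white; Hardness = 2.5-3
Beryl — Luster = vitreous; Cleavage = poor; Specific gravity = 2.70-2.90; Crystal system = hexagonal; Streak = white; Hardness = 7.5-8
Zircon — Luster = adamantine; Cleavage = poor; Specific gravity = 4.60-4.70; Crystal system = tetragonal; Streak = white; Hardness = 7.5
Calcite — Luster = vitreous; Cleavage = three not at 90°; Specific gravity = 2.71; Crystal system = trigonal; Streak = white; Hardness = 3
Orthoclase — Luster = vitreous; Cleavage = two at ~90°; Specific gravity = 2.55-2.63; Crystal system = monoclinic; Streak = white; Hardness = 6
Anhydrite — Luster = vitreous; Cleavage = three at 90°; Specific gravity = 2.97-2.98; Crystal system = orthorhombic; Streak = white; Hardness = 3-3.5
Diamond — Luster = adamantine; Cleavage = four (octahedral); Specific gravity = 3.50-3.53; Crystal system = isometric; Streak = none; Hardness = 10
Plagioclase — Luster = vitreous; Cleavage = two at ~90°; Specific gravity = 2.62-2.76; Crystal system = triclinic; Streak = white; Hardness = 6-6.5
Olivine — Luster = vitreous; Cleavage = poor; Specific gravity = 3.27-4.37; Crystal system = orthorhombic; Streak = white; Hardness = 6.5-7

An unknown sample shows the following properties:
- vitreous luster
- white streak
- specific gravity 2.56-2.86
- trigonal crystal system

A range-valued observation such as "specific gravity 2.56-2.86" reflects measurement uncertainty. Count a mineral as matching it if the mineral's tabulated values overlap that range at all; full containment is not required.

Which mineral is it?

Vitreous luster eliminates Zircon, Diamond.
White streak excludes Hornblende.
Specific gravity 2.56-2.86 — Biotite, Beryl, Calcite, Orthoclase, Plagioclase remain.
Trigonal crystal system — narrows the field to Calcite.
Calcite is the sole remaining match.

Calcite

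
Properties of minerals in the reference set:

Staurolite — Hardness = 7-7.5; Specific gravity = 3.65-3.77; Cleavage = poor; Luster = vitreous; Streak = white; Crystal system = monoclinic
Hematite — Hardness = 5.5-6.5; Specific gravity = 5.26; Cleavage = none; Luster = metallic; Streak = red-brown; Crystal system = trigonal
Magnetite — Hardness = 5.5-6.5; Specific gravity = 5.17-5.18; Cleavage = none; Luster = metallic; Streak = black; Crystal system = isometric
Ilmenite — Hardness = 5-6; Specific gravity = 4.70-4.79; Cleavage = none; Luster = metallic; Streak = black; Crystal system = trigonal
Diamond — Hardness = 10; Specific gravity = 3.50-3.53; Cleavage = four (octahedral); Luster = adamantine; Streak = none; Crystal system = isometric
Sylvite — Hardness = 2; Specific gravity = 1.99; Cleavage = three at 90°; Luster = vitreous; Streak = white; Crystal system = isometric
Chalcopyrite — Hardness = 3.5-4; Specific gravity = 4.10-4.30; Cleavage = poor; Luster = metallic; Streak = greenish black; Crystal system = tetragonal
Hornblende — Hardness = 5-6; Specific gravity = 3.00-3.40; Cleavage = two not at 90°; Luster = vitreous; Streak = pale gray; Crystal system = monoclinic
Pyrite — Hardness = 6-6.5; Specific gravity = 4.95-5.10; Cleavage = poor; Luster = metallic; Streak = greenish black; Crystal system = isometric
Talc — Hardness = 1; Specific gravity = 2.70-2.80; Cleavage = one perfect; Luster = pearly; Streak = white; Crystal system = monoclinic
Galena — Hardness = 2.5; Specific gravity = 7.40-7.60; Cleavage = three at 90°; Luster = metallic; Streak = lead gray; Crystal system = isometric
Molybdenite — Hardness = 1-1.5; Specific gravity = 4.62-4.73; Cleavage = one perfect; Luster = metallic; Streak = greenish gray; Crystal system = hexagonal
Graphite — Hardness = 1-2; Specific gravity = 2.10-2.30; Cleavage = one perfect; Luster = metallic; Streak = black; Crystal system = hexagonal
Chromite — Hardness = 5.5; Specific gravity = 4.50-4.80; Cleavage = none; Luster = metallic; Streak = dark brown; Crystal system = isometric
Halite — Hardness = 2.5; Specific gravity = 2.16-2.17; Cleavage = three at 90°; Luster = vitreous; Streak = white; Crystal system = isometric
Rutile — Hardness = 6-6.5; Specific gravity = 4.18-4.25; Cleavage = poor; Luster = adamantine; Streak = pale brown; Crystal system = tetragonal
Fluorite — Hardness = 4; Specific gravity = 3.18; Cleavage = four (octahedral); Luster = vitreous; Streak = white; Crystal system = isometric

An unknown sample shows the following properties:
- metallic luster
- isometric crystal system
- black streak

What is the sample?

Metallic luster: only Hematite, Magnetite, Ilmenite, Chalcopyrite, Pyrite, Galena, Molybdenite, Graphite, Chromite remain.
Isometric crystal system: leaves Magnetite, Pyrite, Galena, Chromite.
Black streak: leaves Magnetite.
The only mineral consistent with every observation is Magnetite.

Magnetite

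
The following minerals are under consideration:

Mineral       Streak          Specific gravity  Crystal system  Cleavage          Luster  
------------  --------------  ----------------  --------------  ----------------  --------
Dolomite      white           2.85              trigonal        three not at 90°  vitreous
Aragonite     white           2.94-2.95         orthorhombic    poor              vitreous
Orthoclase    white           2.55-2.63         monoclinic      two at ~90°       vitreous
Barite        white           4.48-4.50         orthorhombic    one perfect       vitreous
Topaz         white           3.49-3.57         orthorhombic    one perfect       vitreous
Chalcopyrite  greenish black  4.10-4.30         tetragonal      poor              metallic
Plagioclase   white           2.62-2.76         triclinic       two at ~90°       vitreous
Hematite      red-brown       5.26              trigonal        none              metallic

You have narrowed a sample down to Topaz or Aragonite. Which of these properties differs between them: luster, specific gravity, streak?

specific gravity

Luster: both vitreous — shared.
Specific gravity: Topaz 3.49-3.57, Aragonite 2.94-2.95 — distinct.
Streak: both white — shared.
Of the listed properties, specific gravity is the one that separates them.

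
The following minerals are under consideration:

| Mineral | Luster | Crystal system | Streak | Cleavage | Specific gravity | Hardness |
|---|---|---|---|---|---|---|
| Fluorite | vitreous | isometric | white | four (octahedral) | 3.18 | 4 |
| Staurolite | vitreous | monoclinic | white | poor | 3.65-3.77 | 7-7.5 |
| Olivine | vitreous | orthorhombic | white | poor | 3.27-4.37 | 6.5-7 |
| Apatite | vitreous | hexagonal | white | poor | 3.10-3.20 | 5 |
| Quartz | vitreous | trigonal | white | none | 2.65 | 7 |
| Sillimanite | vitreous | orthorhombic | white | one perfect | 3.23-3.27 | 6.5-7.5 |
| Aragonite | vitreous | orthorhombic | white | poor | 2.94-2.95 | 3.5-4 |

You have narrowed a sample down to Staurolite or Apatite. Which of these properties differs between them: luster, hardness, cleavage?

Luster: both vitreous — same for both.
Hardness: Staurolite 7-7.5, Apatite 5 — these differ.
Cleavage: both poor — same for both.
Of the listed properties, hardness is the one that separates them.

hardness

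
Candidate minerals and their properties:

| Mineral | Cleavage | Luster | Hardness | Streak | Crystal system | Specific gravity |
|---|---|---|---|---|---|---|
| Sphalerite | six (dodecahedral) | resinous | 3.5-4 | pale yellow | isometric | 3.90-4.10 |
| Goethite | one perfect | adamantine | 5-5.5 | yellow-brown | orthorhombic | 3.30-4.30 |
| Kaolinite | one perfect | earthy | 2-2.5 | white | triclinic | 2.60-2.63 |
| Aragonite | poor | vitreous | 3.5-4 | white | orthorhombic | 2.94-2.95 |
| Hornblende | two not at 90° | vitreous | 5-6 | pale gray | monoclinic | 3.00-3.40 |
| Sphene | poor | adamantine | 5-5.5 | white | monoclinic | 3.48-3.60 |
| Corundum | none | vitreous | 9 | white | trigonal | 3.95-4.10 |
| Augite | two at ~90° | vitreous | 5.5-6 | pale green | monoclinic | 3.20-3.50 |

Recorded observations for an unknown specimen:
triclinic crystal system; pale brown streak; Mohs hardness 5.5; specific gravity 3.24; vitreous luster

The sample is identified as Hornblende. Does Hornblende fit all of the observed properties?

Triclinic crystal system — Hornblende has monoclinic system; a mismatch.
Pale brown streak — Hornblende has pale gray streak; a mismatch.
Mohs hardness 5.5 — fits Hornblende (hardness 5-6).
Specific gravity 3.24 — fits Hornblende (SG 3.00-3.40).
Vitreous luster — fits Hornblende (vitreous luster).
2 of the observed properties are inconsistent with Hornblende.

No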